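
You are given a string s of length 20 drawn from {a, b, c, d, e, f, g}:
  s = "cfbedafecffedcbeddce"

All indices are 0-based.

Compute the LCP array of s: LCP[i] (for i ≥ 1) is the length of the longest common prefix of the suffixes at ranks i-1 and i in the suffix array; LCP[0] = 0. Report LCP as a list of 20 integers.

sorted suffixes:
  #0 SA[0]=5  'afecffedcbeddce'
  #1 SA[1]=2  'bedafecffedcbeddce'
  #2 SA[2]=14  'beddce'
  #3 SA[3]=13  'cbeddce'
  #4 SA[4]=18  'ce'
  #5 SA[5]=0  'cfbedafecffedcbeddce'
  #6 SA[6]=8  'cffedcbeddce'
  #7 SA[7]=4  'dafecffedcbeddce'
  #8 SA[8]=12  'dcbeddce'
  #9 SA[9]=17  'dce'
  #10 SA[10]=16  'ddce'
  #11 SA[11]=19  'e'
  #12 SA[12]=7  'ecffedcbeddce'
  #13 SA[13]=3  'edafecffedcbeddce'
  #14 SA[14]=11  'edcbeddce'
  #15 SA[15]=15  'eddce'
  #16 SA[16]=1  'fbedafecffedcbeddce'
  #17 SA[17]=6  'fecffedcbeddce'
  #18 SA[18]=10  'fedcbeddce'
  #19 SA[19]=9  'ffedcbeddce'

SA = [5, 2, 14, 13, 18, 0, 8, 4, 12, 17, 16, 19, 7, 3, 11, 15, 1, 6, 10, 9]
i: (SA[i-1],SA[i]) lcp shared
  1: (5,2) 0 ''
  2: (2,14) 3 'bed'
  3: (14,13) 0 ''
  4: (13,18) 1 'c'
  5: (18,0) 1 'c'
  6: (0,8) 2 'cf'
  7: (8,4) 0 ''
  8: (4,12) 1 'd'
  9: (12,17) 2 'dc'
  10: (17,16) 1 'd'
  11: (16,19) 0 ''
  12: (19,7) 1 'e'
  13: (7,3) 1 'e'
  14: (3,11) 2 'ed'
  15: (11,15) 2 'ed'
  16: (15,1) 0 ''
  17: (1,6) 1 'f'
  18: (6,10) 2 'fe'
  19: (10,9) 1 'f'

[0, 0, 3, 0, 1, 1, 2, 0, 1, 2, 1, 0, 1, 1, 2, 2, 0, 1, 2, 1]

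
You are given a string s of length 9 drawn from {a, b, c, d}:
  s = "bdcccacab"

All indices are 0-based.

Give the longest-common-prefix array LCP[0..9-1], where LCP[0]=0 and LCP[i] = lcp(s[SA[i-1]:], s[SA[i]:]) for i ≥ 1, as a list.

rank→(start, suffix):
  0 → (7, 'ab')
  1 → (5, 'acab')
  2 → (8, 'b')
  3 → (0, 'bdcccacab')
  4 → (6, 'cab')
  5 → (4, 'cacab')
  6 → (3, 'ccacab')
  7 → (2, 'cccacab')
  8 → (1, 'dcccacab')

SA = [7, 5, 8, 0, 6, 4, 3, 2, 1]
[i] adj suffixes → lcp
  [1] 7/5 → 1 ('a')
  [2] 5/8 → 0 ('')
  [3] 8/0 → 1 ('b')
  [4] 0/6 → 0 ('')
  [5] 6/4 → 2 ('ca')
  [6] 4/3 → 1 ('c')
  [7] 3/2 → 2 ('cc')
  [8] 2/1 → 0 ('')

[0, 1, 0, 1, 0, 2, 1, 2, 0]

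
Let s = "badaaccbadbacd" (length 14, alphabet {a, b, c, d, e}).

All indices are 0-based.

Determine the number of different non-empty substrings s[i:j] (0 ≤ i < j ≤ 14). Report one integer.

90

sorted suffixes:
  #0 SA[0]=3  'aaccbadbacd'
  #1 SA[1]=4  'accbadbacd'
  #2 SA[2]=11  'acd'
  #3 SA[3]=1  'adaaccbadbacd'
  #4 SA[4]=8  'adbacd'
  #5 SA[5]=10  'bacd'
  #6 SA[6]=0  'badaaccbadbacd'
  #7 SA[7]=7  'badbacd'
  #8 SA[8]=6  'cbadbacd'
  #9 SA[9]=5  'ccbadbacd'
  #10 SA[10]=12  'cd'
  #11 SA[11]=13  'd'
  #12 SA[12]=2  'daaccbadbacd'
  #13 SA[13]=9  'dbacd'

SA = [3, 4, 11, 1, 8, 10, 0, 7, 6, 5, 12, 13, 2, 9]
[i] adj suffixes → lcp
  [1] 3/4 → 1 ('a')
  [2] 4/11 → 2 ('ac')
  [3] 11/1 → 1 ('a')
  [4] 1/8 → 2 ('ad')
  [5] 8/10 → 0 ('')
  [6] 10/0 → 2 ('ba')
  [7] 0/7 → 3 ('bad')
  [8] 7/6 → 0 ('')
  [9] 6/5 → 1 ('c')
  [10] 5/12 → 1 ('c')
  [11] 12/13 → 0 ('')
  [12] 13/2 → 1 ('d')
  [13] 2/9 → 1 ('d')

n(n+1)/2 = 14·15/2 = 105
Σ LCP = 0 + 1 + 2 + 1 + 2 + 0 + 2 + 3 + 0 + 1 + 1 + 0 + 1 + 1 = 15
distinct = 105 − 15 = 90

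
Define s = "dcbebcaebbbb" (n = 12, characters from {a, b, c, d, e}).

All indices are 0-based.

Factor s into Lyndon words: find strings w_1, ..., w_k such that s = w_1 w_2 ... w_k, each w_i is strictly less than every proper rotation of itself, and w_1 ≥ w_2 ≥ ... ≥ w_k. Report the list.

["d", "c", "be", "bc", "aebbbb"]

emit factor 1: 'd' (i=0, period=1)
emit factor 2: 'c' (i=1, period=1)
emit factor 3: 'be' (i=2, period=2)
emit factor 4: 'bc' (i=4, period=2)
emit factor 5: 'aebbbb' (i=6, period=6)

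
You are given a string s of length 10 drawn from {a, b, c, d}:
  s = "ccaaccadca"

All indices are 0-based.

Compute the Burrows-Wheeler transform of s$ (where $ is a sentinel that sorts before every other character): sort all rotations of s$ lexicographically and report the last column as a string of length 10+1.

rank  rotation     last
    0  $ccaaccadca  a
    1  a$ccaaccadc  c
    2  aaccadca$cc  c
    3  accadca$cca  a
    4  adca$ccaacc  c
    5  ca$ccaaccad  d
    6  caaccadca$c  c
    7  cadca$ccaac  c
    8  ccaaccadca$  $
    9  ccadca$ccaa  a
   10  dca$ccaacca  a

accacdcc$aa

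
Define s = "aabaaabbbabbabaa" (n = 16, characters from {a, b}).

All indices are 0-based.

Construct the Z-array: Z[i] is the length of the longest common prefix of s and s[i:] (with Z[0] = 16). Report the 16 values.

[16, 1, 0, 2, 3, 1, 0, 0, 0, 1, 0, 0, 1, 0, 2, 1]

Z[0]=16
i=1: outside box; Z[1]=1 extend→box=[1,2)
i=2: outside box; Z[2]=0
i=3: outside box; Z[3]=2 extend→box=[3,5)
i=4: min(r-i=1, Z[1]=1)=1; Z[4]=3 extend→box=[4,7)
i=5: min(r-i=2, Z[1]=1)=1; Z[5]=1
i=6: min(r-i=1, Z[2]=0)=0; Z[6]=0
i=7: outside box; Z[7]=0
i=8: outside box; Z[8]=0
i=9: outside box; Z[9]=1 extend→box=[9,10)
i=10: outside box; Z[10]=0
i=11: outside box; Z[11]=0
i=12: outside box; Z[12]=1 extend→box=[12,13)
i=13: outside box; Z[13]=0
i=14: outside box; Z[14]=2 extend→box=[14,16)
i=15: min(r-i=1, Z[1]=1)=1; Z[15]=1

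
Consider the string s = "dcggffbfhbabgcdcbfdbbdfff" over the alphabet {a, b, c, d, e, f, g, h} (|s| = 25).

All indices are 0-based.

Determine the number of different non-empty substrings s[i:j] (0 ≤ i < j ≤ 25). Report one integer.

303

rank→(start, suffix):
  0 → (10, 'abgcdcbfdbbdfff')
  1 → (9, 'babgcdcbfdbbdfff')
  2 → (19, 'bbdfff')
  3 → (20, 'bdfff')
  4 → (16, 'bfdbbdfff')
  5 → (6, 'bfhbabgcdcbfdbbdfff')
  6 → (11, 'bgcdcbfdbbdfff')
  7 → (15, 'cbfdbbdfff')
  8 → (13, 'cdcbfdbbdfff')
  9 → (1, 'cggffbfhbabgcdcbfdbbdfff')
  10 → (18, 'dbbdfff')
  11 → (14, 'dcbfdbbdfff')
  12 → (0, 'dcggffbfhbabgcdcbfdbbdfff')
  13 → (21, 'dfff')
  14 → (24, 'f')
  15 → (5, 'fbfhbabgcdcbfdbbdfff')
  16 → (17, 'fdbbdfff')
  17 → (23, 'ff')
  18 → (4, 'ffbfhbabgcdcbfdbbdfff')
  19 → (22, 'fff')
  20 → (7, 'fhbabgcdcbfdbbdfff')
  21 → (12, 'gcdcbfdbbdfff')
  22 → (3, 'gffbfhbabgcdcbfdbbdfff')
  23 → (2, 'ggffbfhbabgcdcbfdbbdfff')
  24 → (8, 'hbabgcdcbfdbbdfff')

SA = [10, 9, 19, 20, 16, 6, 11, 15, 13, 1, 18, 14, 0, 21, 24, 5, 17, 23, 4, 22, 7, 12, 3, 2, 8]
rank  pair      lcp
   1  s[10:],s[9:]  0  ''
   2  s[9:],s[19:]  1  'b'
   3  s[19:],s[20:]  1  'b'
   4  s[20:],s[16:]  1  'b'
   5  s[16:],s[6:]  2  'bf'
   6  s[6:],s[11:]  1  'b'
   7  s[11:],s[15:]  0  ''
   8  s[15:],s[13:]  1  'c'
   9  s[13:],s[1:]  1  'c'
  10  s[1:],s[18:]  0  ''
  11  s[18:],s[14:]  1  'd'
  12  s[14:],s[0:]  2  'dc'
  13  s[0:],s[21:]  1  'd'
  14  s[21:],s[24:]  0  ''
  15  s[24:],s[5:]  1  'f'
  16  s[5:],s[17:]  1  'f'
  17  s[17:],s[23:]  1  'f'
  18  s[23:],s[4:]  2  'ff'
  19  s[4:],s[22:]  2  'ff'
  20  s[22:],s[7:]  1  'f'
  21  s[7:],s[12:]  0  ''
  22  s[12:],s[3:]  1  'g'
  23  s[3:],s[2:]  1  'g'
  24  s[2:],s[8:]  0  ''

n(n+1)/2 = 25·26/2 = 325
Σ LCP = 0 + 0 + 1 + 1 + 1 + 2 + 1 + 0 + 1 + 1 + 0 + 1 + 2 + 1 + 0 + 1 + 1 + 1 + 2 + 2 + 1 + 0 + 1 + 1 + 0 = 22
distinct = 325 − 22 = 303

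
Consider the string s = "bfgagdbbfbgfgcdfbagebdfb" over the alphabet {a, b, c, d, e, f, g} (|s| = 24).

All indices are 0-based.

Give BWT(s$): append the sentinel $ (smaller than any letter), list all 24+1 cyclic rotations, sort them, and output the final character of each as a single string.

bgbffdeb$fggbcgddbbgffaab

rank  rotation                   last
    0  $bfgagdbbfbgfgcdfbagebdfb  b
    1  agdbbfbgfgcdfbagebdfb$bfg  g
    2  agebdfb$bfgagdbbfbgfgcdfb  b
    3  b$bfgagdbbfbgfgcdfbagebdf  f
    4  bagebdfb$bfgagdbbfbgfgcdf  f
    5  bbfbgfgcdfbagebdfb$bfgagd  d
    6  bdfb$bfgagdbbfbgfgcdfbage  e
    7  bfbgfgcdfbagebdfb$bfgagdb  b
    8  bfgagdbbfbgfgcdfbagebdfb$  $
    9  bgfgcdfbagebdfb$bfgagdbbf  f
   10  cdfbagebdfb$bfgagdbbfbgfg  g
   11  dbbfbgfgcdfbagebdfb$bfgag  g
   12  dfb$bfgagdbbfbgfgcdfbageb  b
   13  dfbagebdfb$bfgagdbbfbgfgc  c
   14  ebdfb$bfgagdbbfbgfgcdfbag  g
   15  fb$bfgagdbbfbgfgcdfbagebd  d
   16  fbagebdfb$bfgagdbbfbgfgcd  d
   17  fbgfgcdfbagebdfb$bfgagdbb  b
   18  fgagdbbfbgfgcdfbagebdfb$b  b
   19  fgcdfbagebdfb$bfgagdbbfbg  g
   20  gagdbbfbgfgcdfbagebdfb$bf  f
   21  gcdfbagebdfb$bfgagdbbfbgf  f
   22  gdbbfbgfgcdfbagebdfb$bfga  a
   23  gebdfb$bfgagdbbfbgfgcdfba  a
   24  gfgcdfbagebdfb$bfgagdbbfb  b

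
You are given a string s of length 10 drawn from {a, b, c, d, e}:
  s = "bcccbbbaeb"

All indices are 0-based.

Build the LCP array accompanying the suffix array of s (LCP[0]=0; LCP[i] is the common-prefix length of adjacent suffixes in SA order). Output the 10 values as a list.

rank | idx | suffix
   0 |   7 | aeb
   1 |   9 | b
   2 |   6 | baeb
   3 |   5 | bbaeb
   4 |   4 | bbbaeb
   5 |   0 | bcccbbbaeb
   6 |   3 | cbbbaeb
   7 |   2 | ccbbbaeb
   8 |   1 | cccbbbaeb
   9 |   8 | eb

SA = [7, 9, 6, 5, 4, 0, 3, 2, 1, 8]
[i] adj suffixes → lcp
  [1] 7/9 → 0 ('')
  [2] 9/6 → 1 ('b')
  [3] 6/5 → 1 ('b')
  [4] 5/4 → 2 ('bb')
  [5] 4/0 → 1 ('b')
  [6] 0/3 → 0 ('')
  [7] 3/2 → 1 ('c')
  [8] 2/1 → 2 ('cc')
  [9] 1/8 → 0 ('')

[0, 0, 1, 1, 2, 1, 0, 1, 2, 0]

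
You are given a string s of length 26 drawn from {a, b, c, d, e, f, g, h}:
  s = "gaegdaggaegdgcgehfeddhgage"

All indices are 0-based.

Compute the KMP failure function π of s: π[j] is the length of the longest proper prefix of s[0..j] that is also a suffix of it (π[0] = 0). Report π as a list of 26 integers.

[0, 0, 0, 1, 0, 0, 1, 1, 2, 3, 4, 5, 1, 0, 1, 0, 0, 0, 0, 0, 0, 0, 1, 2, 1, 0]

π[0] = 0
j=1 s[j]='a': π[1]=0 (border '')
j=2 s[j]='e': π[2]=0 (border '')
j=3 s[j]='g': π[3]=1 (border 'g')
j=4 s[j]='d': k: 1→0; π[4]=0 (border '')
j=5 s[j]='a': π[5]=0 (border '')
j=6 s[j]='g': π[6]=1 (border 'g')
j=7 s[j]='g': k: 1→0; π[7]=1 (border 'g')
j=8 s[j]='a': π[8]=2 (border 'ga')
j=9 s[j]='e': π[9]=3 (border 'gae')
j=10 s[j]='g': π[10]=4 (border 'gaeg')
j=11 s[j]='d': π[11]=5 (border 'gaegd')
j=12 s[j]='g': k: 5→0; π[12]=1 (border 'g')
j=13 s[j]='c': k: 1→0; π[13]=0 (border '')
j=14 s[j]='g': π[14]=1 (border 'g')
j=15 s[j]='e': k: 1→0; π[15]=0 (border '')
j=16 s[j]='h': π[16]=0 (border '')
j=17 s[j]='f': π[17]=0 (border '')
j=18 s[j]='e': π[18]=0 (border '')
j=19 s[j]='d': π[19]=0 (border '')
j=20 s[j]='d': π[20]=0 (border '')
j=21 s[j]='h': π[21]=0 (border '')
j=22 s[j]='g': π[22]=1 (border 'g')
j=23 s[j]='a': π[23]=2 (border 'ga')
j=24 s[j]='g': k: 2→0; π[24]=1 (border 'g')
j=25 s[j]='e': k: 1→0; π[25]=0 (border '')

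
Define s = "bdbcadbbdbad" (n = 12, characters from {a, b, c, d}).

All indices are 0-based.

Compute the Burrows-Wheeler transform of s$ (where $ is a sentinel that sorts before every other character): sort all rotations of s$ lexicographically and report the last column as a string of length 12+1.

dbcdddb$babab

rank  rotation       last
    0  $bdbcadbbdbad  d
    1  ad$bdbcadbbdb  b
    2  adbbdbad$bdbc  c
    3  bad$bdbcadbbd  d
    4  bbdbad$bdbcad  d
    5  bcadbbdbad$bd  d
    6  bdbad$bdbcadb  b
    7  bdbcadbbdbad$  $
    8  cadbbdbad$bdb  b
    9  d$bdbcadbbdba  a
   10  dbad$bdbcadbb  b
   11  dbbdbad$bdbca  a
   12  dbcadbbdbad$b  b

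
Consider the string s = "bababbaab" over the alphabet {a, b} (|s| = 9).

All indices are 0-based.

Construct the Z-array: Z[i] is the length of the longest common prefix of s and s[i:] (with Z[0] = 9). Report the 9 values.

Z[0]=9
i=1: i≥r, start 0; Z[1]=0
i=2: i≥r, start 0; Z[2]=3 grow→box=[2,5)
i=3: min(r-i=2, Z[1]=0)=0; Z[3]=0
i=4: min(r-i=1, Z[2]=3)=1; Z[4]=1
i=5: i≥r, start 0; Z[5]=2 grow→box=[5,7)
i=6: min(r-i=1, Z[1]=0)=0; Z[6]=0
i=7: i≥r, start 0; Z[7]=0
i=8: i≥r, start 0; Z[8]=1 grow→box=[8,9)

[9, 0, 3, 0, 1, 2, 0, 0, 1]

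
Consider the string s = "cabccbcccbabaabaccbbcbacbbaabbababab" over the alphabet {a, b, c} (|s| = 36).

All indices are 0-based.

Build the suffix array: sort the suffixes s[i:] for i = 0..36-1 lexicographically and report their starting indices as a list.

[12, 26, 34, 10, 32, 30, 13, 27, 1, 22, 15, 35, 11, 25, 33, 9, 31, 29, 21, 14, 24, 28, 18, 19, 2, 5, 0, 8, 20, 23, 17, 4, 7, 16, 3, 6]

sorted suffixes:
  #0 SA[0]=12  'aabaccbbcbacbbaabbababab'
  #1 SA[1]=26  'aabbababab'
  #2 SA[2]=34  'ab'
  #3 SA[3]=10  'abaabaccbbcbacbbaabbababab'
  #4 SA[4]=32  'abab'
  #5 SA[5]=30  'ababab'
  #6 SA[6]=13  'abaccbbcbacbbaabbababab'
  #7 SA[7]=27  'abbababab'
  #8 SA[8]=1  'abccbcccbabaabaccbbcbacbbaabbababab'
  #9 SA[9]=22  'acbbaabbababab'
  #10 SA[10]=15  'accbbcbacbbaabbababab'
  #11 SA[11]=35  'b'
  #12 SA[12]=11  'baabaccbbcbacbbaabbababab'
  #13 SA[13]=25  'baabbababab'
  #14 SA[14]=33  'bab'
  #15 SA[15]=9  'babaabaccbbcbacbbaabbababab'
  #16 SA[16]=31  'babab'
  #17 SA[17]=29  'bababab'
  #18 SA[18]=21  'bacbbaabbababab'
  #19 SA[19]=14  'baccbbcbacbbaabbababab'
  #20 SA[20]=24  'bbaabbababab'
  #21 SA[21]=28  'bbababab'
  #22 SA[22]=18  'bbcbacbbaabbababab'
  #23 SA[23]=19  'bcbacbbaabbababab'
  #24 SA[24]=2  'bccbcccbabaabaccbbcbacbbaabbababab'
  #25 SA[25]=5  'bcccbabaabaccbbcbacbbaabbababab'
  #26 SA[26]=0  'cabccbcccbabaabaccbbcbacbbaabbababab'
  #27 SA[27]=8  'cbabaabaccbbcbacbbaabbababab'
  #28 SA[28]=20  'cbacbbaabbababab'
  #29 SA[29]=23  'cbbaabbababab'
  #30 SA[30]=17  'cbbcbacbbaabbababab'
  #31 SA[31]=4  'cbcccbabaabaccbbcbacbbaabbababab'
  #32 SA[32]=7  'ccbabaabaccbbcbacbbaabbababab'
  #33 SA[33]=16  'ccbbcbacbbaabbababab'
  #34 SA[34]=3  'ccbcccbabaabaccbbcbacbbaabbababab'
  #35 SA[35]=6  'cccbabaabaccbbcbacbbaabbababab'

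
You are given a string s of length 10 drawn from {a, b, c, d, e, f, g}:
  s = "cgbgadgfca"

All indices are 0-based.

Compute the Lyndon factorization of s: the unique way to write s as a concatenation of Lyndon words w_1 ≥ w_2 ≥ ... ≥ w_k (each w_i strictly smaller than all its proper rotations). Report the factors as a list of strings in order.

emit factor 1: 'cg' (i=0, period=2)
emit factor 2: 'bg' (i=2, period=2)
emit factor 3: 'adgfc' (i=4, period=5)
emit factor 4: 'a' (i=9, period=1)

["cg", "bg", "adgfc", "a"]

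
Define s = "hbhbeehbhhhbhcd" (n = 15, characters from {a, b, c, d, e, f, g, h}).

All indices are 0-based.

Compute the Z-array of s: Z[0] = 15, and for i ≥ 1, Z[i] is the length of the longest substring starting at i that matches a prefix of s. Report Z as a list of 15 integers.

Z[0]=15
i=1: i≥r, start 0; Z[1]=0
i=2: i≥r, start 0; Z[2]=2 extend→box=[2,4)
i=3: min(r-i=1, Z[1]=0)=0; Z[3]=0
i=4: i≥r, start 0; Z[4]=0
i=5: i≥r, start 0; Z[5]=0
i=6: i≥r, start 0; Z[6]=3 extend→box=[6,9)
i=7: min(r-i=2, Z[1]=0)=0; Z[7]=0
i=8: min(r-i=1, Z[2]=2)=1; Z[8]=1
i=9: i≥r, start 0; Z[9]=1 extend→box=[9,10)
i=10: i≥r, start 0; Z[10]=3 extend→box=[10,13)
i=11: min(r-i=2, Z[1]=0)=0; Z[11]=0
i=12: min(r-i=1, Z[2]=2)=1; Z[12]=1
i=13: i≥r, start 0; Z[13]=0
i=14: i≥r, start 0; Z[14]=0

[15, 0, 2, 0, 0, 0, 3, 0, 1, 1, 3, 0, 1, 0, 0]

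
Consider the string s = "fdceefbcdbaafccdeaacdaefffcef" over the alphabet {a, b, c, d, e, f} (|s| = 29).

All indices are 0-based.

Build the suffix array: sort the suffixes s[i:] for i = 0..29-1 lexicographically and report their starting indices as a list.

rank→(start, suffix):
  0 → (17, 'aacdaefffcef')
  1 → (10, 'aafccdeaacdaefffcef')
  2 → (18, 'acdaefffcef')
  3 → (21, 'aefffcef')
  4 → (11, 'afccdeaacdaefffcef')
  5 → (9, 'baafccdeaacdaefffcef')
  6 → (6, 'bcdbaafccdeaacdaefffcef')
  7 → (13, 'ccdeaacdaefffcef')
  8 → (19, 'cdaefffcef')
  9 → (7, 'cdbaafccdeaacdaefffcef')
  10 → (14, 'cdeaacdaefffcef')
  11 → (2, 'ceefbcdbaafccdeaacdaefffcef')
  12 → (26, 'cef')
  13 → (20, 'daefffcef')
  14 → (8, 'dbaafccdeaacdaefffcef')
  15 → (1, 'dceefbcdbaafccdeaacdaefffcef')
  16 → (15, 'deaacdaefffcef')
  17 → (16, 'eaacdaefffcef')
  18 → (3, 'eefbcdbaafccdeaacdaefffcef')
  19 → (27, 'ef')
  20 → (4, 'efbcdbaafccdeaacdaefffcef')
  21 → (22, 'efffcef')
  22 → (28, 'f')
  23 → (5, 'fbcdbaafccdeaacdaefffcef')
  24 → (12, 'fccdeaacdaefffcef')
  25 → (25, 'fcef')
  26 → (0, 'fdceefbcdbaafccdeaacdaefffcef')
  27 → (24, 'ffcef')
  28 → (23, 'fffcef')

[17, 10, 18, 21, 11, 9, 6, 13, 19, 7, 14, 2, 26, 20, 8, 1, 15, 16, 3, 27, 4, 22, 28, 5, 12, 25, 0, 24, 23]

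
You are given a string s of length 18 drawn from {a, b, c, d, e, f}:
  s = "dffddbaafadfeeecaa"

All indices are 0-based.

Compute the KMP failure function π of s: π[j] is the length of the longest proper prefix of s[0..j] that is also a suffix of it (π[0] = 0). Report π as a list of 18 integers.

π[0] = 0
j=1 s[j]='f': π[1]=0 (border '')
j=2 s[j]='f': π[2]=0 (border '')
j=3 s[j]='d': π[3]=1 (border 'd')
j=4 s[j]='d': k: 1→0; π[4]=1 (border 'd')
j=5 s[j]='b': k: 1→0; π[5]=0 (border '')
j=6 s[j]='a': π[6]=0 (border '')
j=7 s[j]='a': π[7]=0 (border '')
j=8 s[j]='f': π[8]=0 (border '')
j=9 s[j]='a': π[9]=0 (border '')
j=10 s[j]='d': π[10]=1 (border 'd')
j=11 s[j]='f': π[11]=2 (border 'df')
j=12 s[j]='e': k: 2→0; π[12]=0 (border '')
j=13 s[j]='e': π[13]=0 (border '')
j=14 s[j]='e': π[14]=0 (border '')
j=15 s[j]='c': π[15]=0 (border '')
j=16 s[j]='a': π[16]=0 (border '')
j=17 s[j]='a': π[17]=0 (border '')

[0, 0, 0, 1, 1, 0, 0, 0, 0, 0, 1, 2, 0, 0, 0, 0, 0, 0]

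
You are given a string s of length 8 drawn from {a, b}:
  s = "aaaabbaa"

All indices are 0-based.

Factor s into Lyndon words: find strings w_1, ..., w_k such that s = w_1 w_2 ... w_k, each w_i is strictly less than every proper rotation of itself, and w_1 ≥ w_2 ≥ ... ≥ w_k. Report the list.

["aaaabb", "a", "a"]

emit factor 1: 'aaaabb' (i=0, period=6)
emit factor 2: 'a' (i=6, period=1)
emit factor 3: 'a' (i=7, period=1)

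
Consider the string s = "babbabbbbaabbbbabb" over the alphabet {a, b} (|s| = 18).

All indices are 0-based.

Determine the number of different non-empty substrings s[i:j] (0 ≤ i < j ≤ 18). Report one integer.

sorted suffixes:
  #0 SA[0]=9  'aabbbbabb'
  #1 SA[1]=15  'abb'
  #2 SA[2]=1  'abbabbbbaabbbbabb'
  #3 SA[3]=4  'abbbbaabbbbabb'
  #4 SA[4]=10  'abbbbabb'
  #5 SA[5]=17  'b'
  #6 SA[6]=8  'baabbbbabb'
  #7 SA[7]=14  'babb'
  #8 SA[8]=0  'babbabbbbaabbbbabb'
  #9 SA[9]=3  'babbbbaabbbbabb'
  #10 SA[10]=16  'bb'
  #11 SA[11]=7  'bbaabbbbabb'
  #12 SA[12]=13  'bbabb'
  #13 SA[13]=2  'bbabbbbaabbbbabb'
  #14 SA[14]=6  'bbbaabbbbabb'
  #15 SA[15]=12  'bbbabb'
  #16 SA[16]=5  'bbbbaabbbbabb'
  #17 SA[17]=11  'bbbbabb'

SA = [9, 15, 1, 4, 10, 17, 8, 14, 0, 3, 16, 7, 13, 2, 6, 12, 5, 11]
rank  pair      lcp
   1  s[9:],s[15:]  1  'a'
   2  s[15:],s[1:]  3  'abb'
   3  s[1:],s[4:]  3  'abb'
   4  s[4:],s[10:]  6  'abbbba'
   5  s[10:],s[17:]  0  ''
   6  s[17:],s[8:]  1  'b'
   7  s[8:],s[14:]  2  'ba'
   8  s[14:],s[0:]  4  'babb'
   9  s[0:],s[3:]  4  'babb'
  10  s[3:],s[16:]  1  'b'
  11  s[16:],s[7:]  2  'bb'
  12  s[7:],s[13:]  3  'bba'
  13  s[13:],s[2:]  5  'bbabb'
  14  s[2:],s[6:]  2  'bb'
  15  s[6:],s[12:]  4  'bbba'
  16  s[12:],s[5:]  3  'bbb'
  17  s[5:],s[11:]  5  'bbbba'

n(n+1)/2 = 18·19/2 = 171
Σ LCP = 0 + 1 + 3 + 3 + 6 + 0 + 1 + 2 + 4 + 4 + 1 + 2 + 3 + 5 + 2 + 4 + 3 + 5 = 49
distinct = 171 − 49 = 122

122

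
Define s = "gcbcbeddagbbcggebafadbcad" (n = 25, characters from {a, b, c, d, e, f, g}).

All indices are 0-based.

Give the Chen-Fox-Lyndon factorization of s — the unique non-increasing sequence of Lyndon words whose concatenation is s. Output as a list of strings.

emit factor 1: 'g' (i=0, period=1)
emit factor 2: 'c' (i=1, period=1)
emit factor 3: 'bcbedd' (i=2, period=6)
emit factor 4: 'agbbcggeb' (i=8, period=9)
emit factor 5: 'af' (i=17, period=2)
emit factor 6: 'adbc' (i=19, period=4)
emit factor 7: 'ad' (i=23, period=2)

["g", "c", "bcbedd", "agbbcggeb", "af", "adbc", "ad"]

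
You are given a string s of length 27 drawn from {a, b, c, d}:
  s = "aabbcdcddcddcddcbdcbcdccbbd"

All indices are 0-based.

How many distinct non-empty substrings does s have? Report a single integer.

314

sorted suffixes:
  #0 SA[0]=0  'aabbcdcddcddcddcbdcbcdccbbd'
  #1 SA[1]=1  'abbcdcddcddcddcbdcbcdccbbd'
  #2 SA[2]=2  'bbcdcddcddcddcbdcbcdccbbd'
  #3 SA[3]=24  'bbd'
  #4 SA[4]=19  'bcdccbbd'
  #5 SA[5]=3  'bcdcddcddcddcbdcbcdccbbd'
  #6 SA[6]=25  'bd'
  #7 SA[7]=16  'bdcbcdccbbd'
  #8 SA[8]=23  'cbbd'
  #9 SA[9]=18  'cbcdccbbd'
  #10 SA[10]=15  'cbdcbcdccbbd'
  #11 SA[11]=22  'ccbbd'
  #12 SA[12]=20  'cdccbbd'
  #13 SA[13]=4  'cdcddcddcddcbdcbcdccbbd'
  #14 SA[14]=12  'cddcbdcbcdccbbd'
  #15 SA[15]=9  'cddcddcbdcbcdccbbd'
  #16 SA[16]=6  'cddcddcddcbdcbcdccbbd'
  #17 SA[17]=26  'd'
  #18 SA[18]=17  'dcbcdccbbd'
  #19 SA[19]=14  'dcbdcbcdccbbd'
  #20 SA[20]=21  'dccbbd'
  #21 SA[21]=11  'dcddcbdcbcdccbbd'
  #22 SA[22]=8  'dcddcddcbdcbcdccbbd'
  #23 SA[23]=5  'dcddcddcddcbdcbcdccbbd'
  #24 SA[24]=13  'ddcbdcbcdccbbd'
  #25 SA[25]=10  'ddcddcbdcbcdccbbd'
  #26 SA[26]=7  'ddcddcddcbdcbcdccbbd'

SA = [0, 1, 2, 24, 19, 3, 25, 16, 23, 18, 15, 22, 20, 4, 12, 9, 6, 26, 17, 14, 21, 11, 8, 5, 13, 10, 7]
[i] adj suffixes → lcp
  [1] 0/1 → 1 ('a')
  [2] 1/2 → 0 ('')
  [3] 2/24 → 2 ('bb')
  [4] 24/19 → 1 ('b')
  [5] 19/3 → 4 ('bcdc')
  [6] 3/25 → 1 ('b')
  [7] 25/16 → 2 ('bd')
  [8] 16/23 → 0 ('')
  [9] 23/18 → 2 ('cb')
  [10] 18/15 → 2 ('cb')
  [11] 15/22 → 1 ('c')
  [12] 22/20 → 1 ('c')
  [13] 20/4 → 3 ('cdc')
  [14] 4/12 → 2 ('cd')
  [15] 12/9 → 4 ('cddc')
  [16] 9/6 → 7 ('cddcddc')
  [17] 6/26 → 0 ('')
  [18] 26/17 → 1 ('d')
  [19] 17/14 → 3 ('dcb')
  [20] 14/21 → 2 ('dc')
  [21] 21/11 → 2 ('dc')
  [22] 11/8 → 5 ('dcddc')
  [23] 8/5 → 8 ('dcddcddc')
  [24] 5/13 → 1 ('d')
  [25] 13/10 → 3 ('ddc')
  [26] 10/7 → 6 ('ddcddc')

n(n+1)/2 = 27·28/2 = 378
Σ LCP = 0 + 1 + 0 + 2 + 1 + 4 + 1 + 2 + 0 + 2 + 2 + 1 + 1 + 3 + 2 + 4 + 7 + 0 + 1 + 3 + 2 + 2 + 5 + 8 + 1 + 3 + 6 = 64
distinct = 378 − 64 = 314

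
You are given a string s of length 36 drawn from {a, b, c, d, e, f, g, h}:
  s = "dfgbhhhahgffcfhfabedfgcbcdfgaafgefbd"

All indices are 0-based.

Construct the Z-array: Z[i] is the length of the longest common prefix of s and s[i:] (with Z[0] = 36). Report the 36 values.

Z[0]=36
i=1: i≥r, start 0; Z[1]=0
i=2: i≥r, start 0; Z[2]=0
i=3: i≥r, start 0; Z[3]=0
i=4: i≥r, start 0; Z[4]=0
i=5: i≥r, start 0; Z[5]=0
i=6: i≥r, start 0; Z[6]=0
i=7: i≥r, start 0; Z[7]=0
i=8: i≥r, start 0; Z[8]=0
i=9: i≥r, start 0; Z[9]=0
i=10: i≥r, start 0; Z[10]=0
i=11: i≥r, start 0; Z[11]=0
i=12: i≥r, start 0; Z[12]=0
i=13: i≥r, start 0; Z[13]=0
i=14: i≥r, start 0; Z[14]=0
i=15: i≥r, start 0; Z[15]=0
i=16: i≥r, start 0; Z[16]=0
i=17: i≥r, start 0; Z[17]=0
i=18: i≥r, start 0; Z[18]=0
i=19: i≥r, start 0; Z[19]=3 scan→box=[19,22)
i=20: min(r-i=2, Z[1]=0)=0; Z[20]=0
i=21: min(r-i=1, Z[2]=0)=0; Z[21]=0
i=22: i≥r, start 0; Z[22]=0
i=23: i≥r, start 0; Z[23]=0
i=24: i≥r, start 0; Z[24]=0
i=25: i≥r, start 0; Z[25]=3 scan→box=[25,28)
i=26: min(r-i=2, Z[1]=0)=0; Z[26]=0
i=27: min(r-i=1, Z[2]=0)=0; Z[27]=0
i=28: i≥r, start 0; Z[28]=0
i=29: i≥r, start 0; Z[29]=0
i=30: i≥r, start 0; Z[30]=0
i=31: i≥r, start 0; Z[31]=0
i=32: i≥r, start 0; Z[32]=0
i=33: i≥r, start 0; Z[33]=0
i=34: i≥r, start 0; Z[34]=0
i=35: i≥r, start 0; Z[35]=1 scan→box=[35,36)

[36, 0, 0, 0, 0, 0, 0, 0, 0, 0, 0, 0, 0, 0, 0, 0, 0, 0, 0, 3, 0, 0, 0, 0, 0, 3, 0, 0, 0, 0, 0, 0, 0, 0, 0, 1]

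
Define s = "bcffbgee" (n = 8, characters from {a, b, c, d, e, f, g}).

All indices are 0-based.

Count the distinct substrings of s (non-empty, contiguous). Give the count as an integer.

33

rank | idx | suffix
   0 |   0 | bcffbgee
   1 |   4 | bgee
   2 |   1 | cffbgee
   3 |   7 | e
   4 |   6 | ee
   5 |   3 | fbgee
   6 |   2 | ffbgee
   7 |   5 | gee

SA = [0, 4, 1, 7, 6, 3, 2, 5]
i: (SA[i-1],SA[i]) lcp shared
  1: (0,4) 1 'b'
  2: (4,1) 0 ''
  3: (1,7) 0 ''
  4: (7,6) 1 'e'
  5: (6,3) 0 ''
  6: (3,2) 1 'f'
  7: (2,5) 0 ''

n(n+1)/2 = 8·9/2 = 36
Σ LCP = 0 + 1 + 0 + 0 + 1 + 0 + 1 + 0 = 3
distinct = 36 − 3 = 33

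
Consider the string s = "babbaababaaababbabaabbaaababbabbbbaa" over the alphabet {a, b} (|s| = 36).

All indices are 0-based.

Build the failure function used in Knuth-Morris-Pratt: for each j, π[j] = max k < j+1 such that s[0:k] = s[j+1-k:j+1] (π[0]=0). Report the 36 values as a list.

π[0] = 0
j=1 s[j]='a': π[1]=0 (border '')
j=2 s[j]='b': π[2]=1 (border 'b')
j=3 s[j]='b': k: 1→0; π[3]=1 (border 'b')
j=4 s[j]='a': π[4]=2 (border 'ba')
j=5 s[j]='a': k: 2→0; π[5]=0 (border '')
j=6 s[j]='b': π[6]=1 (border 'b')
j=7 s[j]='a': π[7]=2 (border 'ba')
j=8 s[j]='b': π[8]=3 (border 'bab')
j=9 s[j]='a': k: 3→1; π[9]=2 (border 'ba')
j=10 s[j]='a': k: 2→0; π[10]=0 (border '')
j=11 s[j]='a': π[11]=0 (border '')
j=12 s[j]='b': π[12]=1 (border 'b')
j=13 s[j]='a': π[13]=2 (border 'ba')
j=14 s[j]='b': π[14]=3 (border 'bab')
j=15 s[j]='b': π[15]=4 (border 'babb')
j=16 s[j]='a': π[16]=5 (border 'babba')
j=17 s[j]='b': k: 5→2; π[17]=3 (border 'bab')
j=18 s[j]='a': k: 3→1; π[18]=2 (border 'ba')
j=19 s[j]='a': k: 2→0; π[19]=0 (border '')
j=20 s[j]='b': π[20]=1 (border 'b')
j=21 s[j]='b': k: 1→0; π[21]=1 (border 'b')
j=22 s[j]='a': π[22]=2 (border 'ba')
j=23 s[j]='a': k: 2→0; π[23]=0 (border '')
j=24 s[j]='a': π[24]=0 (border '')
j=25 s[j]='b': π[25]=1 (border 'b')
j=26 s[j]='a': π[26]=2 (border 'ba')
j=27 s[j]='b': π[27]=3 (border 'bab')
j=28 s[j]='b': π[28]=4 (border 'babb')
j=29 s[j]='a': π[29]=5 (border 'babba')
j=30 s[j]='b': k: 5→2; π[30]=3 (border 'bab')
j=31 s[j]='b': π[31]=4 (border 'babb')
j=32 s[j]='b': k: 4→1→0; π[32]=1 (border 'b')
j=33 s[j]='b': k: 1→0; π[33]=1 (border 'b')
j=34 s[j]='a': π[34]=2 (border 'ba')
j=35 s[j]='a': k: 2→0; π[35]=0 (border '')

[0, 0, 1, 1, 2, 0, 1, 2, 3, 2, 0, 0, 1, 2, 3, 4, 5, 3, 2, 0, 1, 1, 2, 0, 0, 1, 2, 3, 4, 5, 3, 4, 1, 1, 2, 0]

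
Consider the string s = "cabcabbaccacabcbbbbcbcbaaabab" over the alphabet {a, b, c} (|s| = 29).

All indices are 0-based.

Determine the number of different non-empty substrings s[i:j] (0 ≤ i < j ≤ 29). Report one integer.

383

rank→(start, suffix):
  0 → (23, 'aaabab')
  1 → (24, 'aabab')
  2 → (27, 'ab')
  3 → (25, 'abab')
  4 → (4, 'abbaccacabcbbbbcbcbaaabab')
  5 → (1, 'abcabbaccacabcbbbbcbcbaaabab')
  6 → (12, 'abcbbbbcbcbaaabab')
  7 → (10, 'acabcbbbbcbcbaaabab')
  8 → (7, 'accacabcbbbbcbcbaaabab')
  9 → (28, 'b')
  10 → (22, 'baaabab')
  11 → (26, 'bab')
  12 → (6, 'baccacabcbbbbcbcbaaabab')
  13 → (5, 'bbaccacabcbbbbcbcbaaabab')
  14 → (15, 'bbbbcbcbaaabab')
  15 → (16, 'bbbcbcbaaabab')
  16 → (17, 'bbcbcbaaabab')
  17 → (2, 'bcabbaccacabcbbbbcbcbaaabab')
  18 → (20, 'bcbaaabab')
  19 → (13, 'bcbbbbcbcbaaabab')
  20 → (18, 'bcbcbaaabab')
  21 → (3, 'cabbaccacabcbbbbcbcbaaabab')
  22 → (0, 'cabcabbaccacabcbbbbcbcbaaabab')
  23 → (11, 'cabcbbbbcbcbaaabab')
  24 → (9, 'cacabcbbbbcbcbaaabab')
  25 → (21, 'cbaaabab')
  26 → (14, 'cbbbbcbcbaaabab')
  27 → (19, 'cbcbaaabab')
  28 → (8, 'ccacabcbbbbcbcbaaabab')

SA = [23, 24, 27, 25, 4, 1, 12, 10, 7, 28, 22, 26, 6, 5, 15, 16, 17, 2, 20, 13, 18, 3, 0, 11, 9, 21, 14, 19, 8]
[i] adj suffixes → lcp
  [1] 23/24 → 2 ('aa')
  [2] 24/27 → 1 ('a')
  [3] 27/25 → 2 ('ab')
  [4] 25/4 → 2 ('ab')
  [5] 4/1 → 2 ('ab')
  [6] 1/12 → 3 ('abc')
  [7] 12/10 → 1 ('a')
  [8] 10/7 → 2 ('ac')
  [9] 7/28 → 0 ('')
  [10] 28/22 → 1 ('b')
  [11] 22/26 → 2 ('ba')
  [12] 26/6 → 2 ('ba')
  [13] 6/5 → 1 ('b')
  [14] 5/15 → 2 ('bb')
  [15] 15/16 → 3 ('bbb')
  [16] 16/17 → 2 ('bb')
  [17] 17/2 → 1 ('b')
  [18] 2/20 → 2 ('bc')
  [19] 20/13 → 3 ('bcb')
  [20] 13/18 → 3 ('bcb')
  [21] 18/3 → 0 ('')
  [22] 3/0 → 3 ('cab')
  [23] 0/11 → 4 ('cabc')
  [24] 11/9 → 2 ('ca')
  [25] 9/21 → 1 ('c')
  [26] 21/14 → 2 ('cb')
  [27] 14/19 → 2 ('cb')
  [28] 19/8 → 1 ('c')

n(n+1)/2 = 29·30/2 = 435
Σ LCP = 0 + 2 + 1 + 2 + 2 + 2 + 3 + 1 + 2 + 0 + 1 + 2 + 2 + 1 + 2 + 3 + 2 + 1 + 2 + 3 + 3 + 0 + 3 + 4 + 2 + 1 + 2 + 2 + 1 = 52
distinct = 435 − 52 = 383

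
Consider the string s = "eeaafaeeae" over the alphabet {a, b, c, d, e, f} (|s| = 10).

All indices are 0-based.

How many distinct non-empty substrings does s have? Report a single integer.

44

sorted suffixes:
  #0 SA[0]=2  'aafaeeae'
  #1 SA[1]=8  'ae'
  #2 SA[2]=5  'aeeae'
  #3 SA[3]=3  'afaeeae'
  #4 SA[4]=9  'e'
  #5 SA[5]=1  'eaafaeeae'
  #6 SA[6]=7  'eae'
  #7 SA[7]=0  'eeaafaeeae'
  #8 SA[8]=6  'eeae'
  #9 SA[9]=4  'faeeae'

SA = [2, 8, 5, 3, 9, 1, 7, 0, 6, 4]
[i] adj suffixes → lcp
  [1] 2/8 → 1 ('a')
  [2] 8/5 → 2 ('ae')
  [3] 5/3 → 1 ('a')
  [4] 3/9 → 0 ('')
  [5] 9/1 → 1 ('e')
  [6] 1/7 → 2 ('ea')
  [7] 7/0 → 1 ('e')
  [8] 0/6 → 3 ('eea')
  [9] 6/4 → 0 ('')

n(n+1)/2 = 10·11/2 = 55
Σ LCP = 0 + 1 + 2 + 1 + 0 + 1 + 2 + 1 + 3 + 0 = 11
distinct = 55 − 11 = 44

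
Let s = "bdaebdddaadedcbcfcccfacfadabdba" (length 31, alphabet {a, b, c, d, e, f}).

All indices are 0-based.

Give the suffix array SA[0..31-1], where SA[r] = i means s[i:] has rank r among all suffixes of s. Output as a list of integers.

sorted suffixes:
  #0 SA[0]=30  'a'
  #1 SA[1]=8  'aadedcbcfcccfacfadabdba'
  #2 SA[2]=26  'abdba'
  #3 SA[3]=21  'acfadabdba'
  #4 SA[4]=24  'adabdba'
  #5 SA[5]=9  'adedcbcfcccfacfadabdba'
  #6 SA[6]=2  'aebdddaadedcbcfcccfacfadabdba'
  #7 SA[7]=29  'ba'
  #8 SA[8]=14  'bcfcccfacfadabdba'
  #9 SA[9]=0  'bdaebdddaadedcbcfcccfacfadabdba'
  #10 SA[10]=27  'bdba'
  #11 SA[11]=4  'bdddaadedcbcfcccfacfadabdba'
  #12 SA[12]=13  'cbcfcccfacfadabdba'
  #13 SA[13]=17  'cccfacfadabdba'
  #14 SA[14]=18  'ccfacfadabdba'
  #15 SA[15]=19  'cfacfadabdba'
  #16 SA[16]=22  'cfadabdba'
  #17 SA[17]=15  'cfcccfacfadabdba'
  #18 SA[18]=7  'daadedcbcfcccfacfadabdba'
  #19 SA[19]=25  'dabdba'
  #20 SA[20]=1  'daebdddaadedcbcfcccfacfadabdba'
  #21 SA[21]=28  'dba'
  #22 SA[22]=12  'dcbcfcccfacfadabdba'
  #23 SA[23]=6  'ddaadedcbcfcccfacfadabdba'
  #24 SA[24]=5  'dddaadedcbcfcccfacfadabdba'
  #25 SA[25]=10  'dedcbcfcccfacfadabdba'
  #26 SA[26]=3  'ebdddaadedcbcfcccfacfadabdba'
  #27 SA[27]=11  'edcbcfcccfacfadabdba'
  #28 SA[28]=20  'facfadabdba'
  #29 SA[29]=23  'fadabdba'
  #30 SA[30]=16  'fcccfacfadabdba'

[30, 8, 26, 21, 24, 9, 2, 29, 14, 0, 27, 4, 13, 17, 18, 19, 22, 15, 7, 25, 1, 28, 12, 6, 5, 10, 3, 11, 20, 23, 16]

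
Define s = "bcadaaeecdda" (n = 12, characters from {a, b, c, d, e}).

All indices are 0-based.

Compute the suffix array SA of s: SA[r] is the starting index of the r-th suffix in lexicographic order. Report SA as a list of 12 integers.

[11, 4, 2, 5, 0, 1, 8, 10, 3, 9, 7, 6]

rank→(start, suffix):
  0 → (11, 'a')
  1 → (4, 'aaeecdda')
  2 → (2, 'adaaeecdda')
  3 → (5, 'aeecdda')
  4 → (0, 'bcadaaeecdda')
  5 → (1, 'cadaaeecdda')
  6 → (8, 'cdda')
  7 → (10, 'da')
  8 → (3, 'daaeecdda')
  9 → (9, 'dda')
  10 → (7, 'ecdda')
  11 → (6, 'eecdda')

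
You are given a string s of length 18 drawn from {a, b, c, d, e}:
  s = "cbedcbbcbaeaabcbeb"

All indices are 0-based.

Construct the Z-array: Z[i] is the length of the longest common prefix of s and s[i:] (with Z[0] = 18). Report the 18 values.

[18, 0, 0, 0, 2, 0, 0, 2, 0, 0, 0, 0, 0, 0, 3, 0, 0, 0]

Z[0]=18
i=1: outside box; Z[1]=0
i=2: outside box; Z[2]=0
i=3: outside box; Z[3]=0
i=4: outside box; Z[4]=2 grow→box=[4,6)
i=5: min(r-i=1, Z[1]=0)=0; Z[5]=0
i=6: outside box; Z[6]=0
i=7: outside box; Z[7]=2 grow→box=[7,9)
i=8: min(r-i=1, Z[1]=0)=0; Z[8]=0
i=9: outside box; Z[9]=0
i=10: outside box; Z[10]=0
i=11: outside box; Z[11]=0
i=12: outside box; Z[12]=0
i=13: outside box; Z[13]=0
i=14: outside box; Z[14]=3 grow→box=[14,17)
i=15: min(r-i=2, Z[1]=0)=0; Z[15]=0
i=16: min(r-i=1, Z[2]=0)=0; Z[16]=0
i=17: outside box; Z[17]=0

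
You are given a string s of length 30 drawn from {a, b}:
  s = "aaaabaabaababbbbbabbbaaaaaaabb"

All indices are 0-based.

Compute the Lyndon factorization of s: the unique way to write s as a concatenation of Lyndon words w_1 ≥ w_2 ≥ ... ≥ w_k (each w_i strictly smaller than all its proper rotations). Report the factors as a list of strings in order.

emit factor 1: 'aaaabaabaababbbbbabbb' (i=0, period=21)
emit factor 2: 'aaaaaaabb' (i=21, period=9)

["aaaabaabaababbbbbabbb", "aaaaaaabb"]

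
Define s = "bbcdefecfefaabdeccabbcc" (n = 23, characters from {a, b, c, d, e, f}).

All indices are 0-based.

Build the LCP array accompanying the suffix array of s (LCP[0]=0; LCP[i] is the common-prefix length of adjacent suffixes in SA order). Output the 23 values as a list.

rank | idx | suffix
   0 |  11 | aabdeccabbcc
   1 |  18 | abbcc
   2 |  12 | abdeccabbcc
   3 |  19 | bbcc
   4 |   0 | bbcdefecfefaabdeccabbcc
   5 |  20 | bcc
   6 |   1 | bcdefecfefaabdeccabbcc
   7 |  13 | bdeccabbcc
   8 |  22 | c
   9 |  17 | cabbcc
  10 |  21 | cc
  11 |  16 | ccabbcc
  12 |   2 | cdefecfefaabdeccabbcc
  13 |   7 | cfefaabdeccabbcc
  14 |  14 | deccabbcc
  15 |   3 | defecfefaabdeccabbcc
  16 |  15 | eccabbcc
  17 |   6 | ecfefaabdeccabbcc
  18 |   9 | efaabdeccabbcc
  19 |   4 | efecfefaabdeccabbcc
  20 |  10 | faabdeccabbcc
  21 |   5 | fecfefaabdeccabbcc
  22 |   8 | fefaabdeccabbcc

SA = [11, 18, 12, 19, 0, 20, 1, 13, 22, 17, 21, 16, 2, 7, 14, 3, 15, 6, 9, 4, 10, 5, 8]
[i] adj suffixes → lcp
  [1] 11/18 → 1 ('a')
  [2] 18/12 → 2 ('ab')
  [3] 12/19 → 0 ('')
  [4] 19/0 → 3 ('bbc')
  [5] 0/20 → 1 ('b')
  [6] 20/1 → 2 ('bc')
  [7] 1/13 → 1 ('b')
  [8] 13/22 → 0 ('')
  [9] 22/17 → 1 ('c')
  [10] 17/21 → 1 ('c')
  [11] 21/16 → 2 ('cc')
  [12] 16/2 → 1 ('c')
  [13] 2/7 → 1 ('c')
  [14] 7/14 → 0 ('')
  [15] 14/3 → 2 ('de')
  [16] 3/15 → 0 ('')
  [17] 15/6 → 2 ('ec')
  [18] 6/9 → 1 ('e')
  [19] 9/4 → 2 ('ef')
  [20] 4/10 → 0 ('')
  [21] 10/5 → 1 ('f')
  [22] 5/8 → 2 ('fe')

[0, 1, 2, 0, 3, 1, 2, 1, 0, 1, 1, 2, 1, 1, 0, 2, 0, 2, 1, 2, 0, 1, 2]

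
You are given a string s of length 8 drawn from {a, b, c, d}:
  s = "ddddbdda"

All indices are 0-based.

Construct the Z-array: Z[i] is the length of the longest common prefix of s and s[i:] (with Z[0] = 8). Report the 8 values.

[8, 3, 2, 1, 0, 2, 1, 0]

Z[0]=8
i=1: fresh scan; Z[1]=3 extend→box=[1,4)
i=2: min(r-i=2, Z[1]=3)=2; Z[2]=2
i=3: min(r-i=1, Z[2]=2)=1; Z[3]=1
i=4: fresh scan; Z[4]=0
i=5: fresh scan; Z[5]=2 extend→box=[5,7)
i=6: min(r-i=1, Z[1]=3)=1; Z[6]=1
i=7: fresh scan; Z[7]=0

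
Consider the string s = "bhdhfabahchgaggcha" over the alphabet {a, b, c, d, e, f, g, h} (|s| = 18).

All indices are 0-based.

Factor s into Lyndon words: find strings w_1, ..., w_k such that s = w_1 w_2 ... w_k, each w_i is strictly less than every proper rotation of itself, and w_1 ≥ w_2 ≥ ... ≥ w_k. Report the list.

emit factor 1: 'bhdhf' (i=0, period=5)
emit factor 2: 'abahchgaggch' (i=5, period=12)
emit factor 3: 'a' (i=17, period=1)

["bhdhf", "abahchgaggch", "a"]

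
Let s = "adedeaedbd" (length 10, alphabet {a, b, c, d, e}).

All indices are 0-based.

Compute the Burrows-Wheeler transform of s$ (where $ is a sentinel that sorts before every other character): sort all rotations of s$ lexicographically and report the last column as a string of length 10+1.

d$edbeeadad

rank  rotation     last
    0  $adedeaedbd  d
    1  adedeaedbd$  $
    2  aedbd$adede  e
    3  bd$adedeaed  d
    4  d$adedeaedb  b
    5  dbd$adedeae  e
    6  deaedbd$ade  e
    7  dedeaedbd$a  a
    8  eaedbd$aded  d
    9  edbd$adedea  a
   10  edeaedbd$ad  d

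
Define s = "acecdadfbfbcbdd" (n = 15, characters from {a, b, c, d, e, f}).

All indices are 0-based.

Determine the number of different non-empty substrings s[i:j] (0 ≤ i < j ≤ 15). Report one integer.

rank→(start, suffix):
  0 → (0, 'acecdadfbfbcbdd')
  1 → (5, 'adfbfbcbdd')
  2 → (10, 'bcbdd')
  3 → (12, 'bdd')
  4 → (8, 'bfbcbdd')
  5 → (11, 'cbdd')
  6 → (3, 'cdadfbfbcbdd')
  7 → (1, 'cecdadfbfbcbdd')
  8 → (14, 'd')
  9 → (4, 'dadfbfbcbdd')
  10 → (13, 'dd')
  11 → (6, 'dfbfbcbdd')
  12 → (2, 'ecdadfbfbcbdd')
  13 → (9, 'fbcbdd')
  14 → (7, 'fbfbcbdd')

SA = [0, 5, 10, 12, 8, 11, 3, 1, 14, 4, 13, 6, 2, 9, 7]
[i] adj suffixes → lcp
  [1] 0/5 → 1 ('a')
  [2] 5/10 → 0 ('')
  [3] 10/12 → 1 ('b')
  [4] 12/8 → 1 ('b')
  [5] 8/11 → 0 ('')
  [6] 11/3 → 1 ('c')
  [7] 3/1 → 1 ('c')
  [8] 1/14 → 0 ('')
  [9] 14/4 → 1 ('d')
  [10] 4/13 → 1 ('d')
  [11] 13/6 → 1 ('d')
  [12] 6/2 → 0 ('')
  [13] 2/9 → 0 ('')
  [14] 9/7 → 2 ('fb')

n(n+1)/2 = 15·16/2 = 120
Σ LCP = 0 + 1 + 0 + 1 + 1 + 0 + 1 + 1 + 0 + 1 + 1 + 1 + 0 + 0 + 2 = 10
distinct = 120 − 10 = 110

110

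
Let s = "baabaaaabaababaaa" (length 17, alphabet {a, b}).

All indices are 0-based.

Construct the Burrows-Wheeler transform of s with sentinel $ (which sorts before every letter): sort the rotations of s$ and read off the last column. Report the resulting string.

aaabbababbaaaaa$aa

rank  rotation            last
    0  $baabaaaabaababaaa  a
    1  a$baabaaaabaababaa  a
    2  aa$baabaaaabaababa  a
    3  aaa$baabaaaabaabab  b
    4  aaaabaababaaa$baab  b
    5  aaabaababaaa$baaba  a
    6  aabaaaabaababaaa$b  b
    7  aabaababaaa$baabaa  a
    8  aababaaa$baabaaaab  b
    9  abaaa$baabaaaabaab  b
   10  abaaaabaababaaa$ba  a
   11  abaababaaa$baabaaa  a
   12  ababaaa$baabaaaaba  a
   13  baaa$baabaaaabaaba  a
   14  baaaabaababaaa$baa  a
   15  baabaaaabaababaaa$  $
   16  baababaaa$baabaaaa  a
   17  babaaa$baabaaaabaa  a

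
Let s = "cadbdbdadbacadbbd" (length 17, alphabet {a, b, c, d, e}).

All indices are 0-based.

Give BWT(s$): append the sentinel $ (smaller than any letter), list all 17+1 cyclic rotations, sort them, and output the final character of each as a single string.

rank  rotation            last
    0  $cadbdbdadbacadbbd  d
    1  acadbbd$cadbdbdadb  b
    2  adbacadbbd$cadbdbd  d
    3  adbbd$cadbdbdadbac  c
    4  adbdbdadbacadbbd$c  c
    5  bacadbbd$cadbdbdad  d
    6  bbd$cadbdbdadbacad  d
    7  bd$cadbdbdadbacadb  b
    8  bdadbacadbbd$cadbd  d
    9  bdbdadbacadbbd$cad  d
   10  cadbbd$cadbdbdadba  a
   11  cadbdbdadbacadbbd$  $
   12  d$cadbdbdadbacadbb  b
   13  dadbacadbbd$cadbdb  b
   14  dbacadbbd$cadbdbda  a
   15  dbbd$cadbdbdadbaca  a
   16  dbdadbacadbbd$cadb  b
   17  dbdbdadbacadbbd$ca  a

dbdccddbdda$bbaaba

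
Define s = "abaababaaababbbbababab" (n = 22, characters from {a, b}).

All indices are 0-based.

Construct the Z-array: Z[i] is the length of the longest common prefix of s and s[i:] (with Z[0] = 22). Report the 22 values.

[22, 0, 1, 3, 0, 4, 0, 1, 1, 3, 0, 2, 0, 0, 0, 0, 3, 0, 3, 0, 2, 0]

Z[0]=22
i=1: i≥r, start 0; Z[1]=0
i=2: i≥r, start 0; Z[2]=1 grow→box=[2,3)
i=3: i≥r, start 0; Z[3]=3 grow→box=[3,6)
i=4: min(r-i=2, Z[1]=0)=0; Z[4]=0
i=5: min(r-i=1, Z[2]=1)=1; Z[5]=4 grow→box=[5,9)
i=6: min(r-i=3, Z[1]=0)=0; Z[6]=0
i=7: min(r-i=2, Z[2]=1)=1; Z[7]=1
i=8: min(r-i=1, Z[3]=3)=1; Z[8]=1
i=9: i≥r, start 0; Z[9]=3 grow→box=[9,12)
i=10: min(r-i=2, Z[1]=0)=0; Z[10]=0
i=11: min(r-i=1, Z[2]=1)=1; Z[11]=2 grow→box=[11,13)
i=12: min(r-i=1, Z[1]=0)=0; Z[12]=0
i=13: i≥r, start 0; Z[13]=0
i=14: i≥r, start 0; Z[14]=0
i=15: i≥r, start 0; Z[15]=0
i=16: i≥r, start 0; Z[16]=3 grow→box=[16,19)
i=17: min(r-i=2, Z[1]=0)=0; Z[17]=0
i=18: min(r-i=1, Z[2]=1)=1; Z[18]=3 grow→box=[18,21)
i=19: min(r-i=2, Z[1]=0)=0; Z[19]=0
i=20: min(r-i=1, Z[2]=1)=1; Z[20]=2 grow→box=[20,22)
i=21: min(r-i=1, Z[1]=0)=0; Z[21]=0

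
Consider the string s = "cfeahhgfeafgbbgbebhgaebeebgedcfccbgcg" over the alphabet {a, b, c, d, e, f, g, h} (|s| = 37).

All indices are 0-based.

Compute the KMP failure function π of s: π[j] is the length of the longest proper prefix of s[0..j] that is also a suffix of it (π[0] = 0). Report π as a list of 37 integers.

[0, 0, 0, 0, 0, 0, 0, 0, 0, 0, 0, 0, 0, 0, 0, 0, 0, 0, 0, 0, 0, 0, 0, 0, 0, 0, 0, 0, 0, 1, 2, 1, 1, 0, 0, 1, 0]

π[0] = 0
j=1 s[j]='f': π[1]=0 (border '')
j=2 s[j]='e': π[2]=0 (border '')
j=3 s[j]='a': π[3]=0 (border '')
j=4 s[j]='h': π[4]=0 (border '')
j=5 s[j]='h': π[5]=0 (border '')
j=6 s[j]='g': π[6]=0 (border '')
j=7 s[j]='f': π[7]=0 (border '')
j=8 s[j]='e': π[8]=0 (border '')
j=9 s[j]='a': π[9]=0 (border '')
j=10 s[j]='f': π[10]=0 (border '')
j=11 s[j]='g': π[11]=0 (border '')
j=12 s[j]='b': π[12]=0 (border '')
j=13 s[j]='b': π[13]=0 (border '')
j=14 s[j]='g': π[14]=0 (border '')
j=15 s[j]='b': π[15]=0 (border '')
j=16 s[j]='e': π[16]=0 (border '')
j=17 s[j]='b': π[17]=0 (border '')
j=18 s[j]='h': π[18]=0 (border '')
j=19 s[j]='g': π[19]=0 (border '')
j=20 s[j]='a': π[20]=0 (border '')
j=21 s[j]='e': π[21]=0 (border '')
j=22 s[j]='b': π[22]=0 (border '')
j=23 s[j]='e': π[23]=0 (border '')
j=24 s[j]='e': π[24]=0 (border '')
j=25 s[j]='b': π[25]=0 (border '')
j=26 s[j]='g': π[26]=0 (border '')
j=27 s[j]='e': π[27]=0 (border '')
j=28 s[j]='d': π[28]=0 (border '')
j=29 s[j]='c': π[29]=1 (border 'c')
j=30 s[j]='f': π[30]=2 (border 'cf')
j=31 s[j]='c': k: 2→0; π[31]=1 (border 'c')
j=32 s[j]='c': k: 1→0; π[32]=1 (border 'c')
j=33 s[j]='b': k: 1→0; π[33]=0 (border '')
j=34 s[j]='g': π[34]=0 (border '')
j=35 s[j]='c': π[35]=1 (border 'c')
j=36 s[j]='g': k: 1→0; π[36]=0 (border '')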